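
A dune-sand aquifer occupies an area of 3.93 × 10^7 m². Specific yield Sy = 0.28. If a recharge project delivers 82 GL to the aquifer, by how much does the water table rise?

ΔV = 82 GL = 8.2 × 10^7 m³
Δh = ΔV / (Sy × A) = 8.2 × 10^7 m³ / (0.28 × 3.93 × 10^7 m²) = 7.452 m

Δh ≈ 7.45 m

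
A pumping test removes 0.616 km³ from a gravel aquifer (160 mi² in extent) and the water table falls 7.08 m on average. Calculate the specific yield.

A = 160 mi² = 4.144 × 10^8 m²
ΔV = 0.616 km³ = 6.16 × 10^8 m³
Sy = ΔV / (A × Δh) = 6.16 × 10^8 m³ / (4.144 × 10^8 m² × 7.08 m) = 0.21

Sy ≈ 0.21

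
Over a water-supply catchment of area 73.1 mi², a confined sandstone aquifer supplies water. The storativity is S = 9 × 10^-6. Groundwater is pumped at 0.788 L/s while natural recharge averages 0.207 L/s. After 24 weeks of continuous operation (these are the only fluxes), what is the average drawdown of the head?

A = 73.1 mi² = 1.893 × 10^8 m²
Net abstraction = 0.788 − 0.207 = 0.581 L/s
Q_net = 0.581 L/s = 50.2 m³/d
t = 24 weeks = 168 d
ΔV = Q × t = 50.2 m³/d × 168 d = 8433 m³
Δh = ΔV / (S × A) = 8433 / (9 × 10^-6 × 1.893 × 10^8) = 4.949 m

Δh ≈ 4.95 m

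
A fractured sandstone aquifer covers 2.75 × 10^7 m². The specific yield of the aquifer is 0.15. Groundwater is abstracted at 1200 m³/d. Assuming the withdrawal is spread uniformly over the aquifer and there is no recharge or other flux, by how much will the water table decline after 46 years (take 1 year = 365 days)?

t = 46 years = 16790 d
ΔV = Q × t = 1200 m³/d × 16790 d = 2.015 × 10^7 m³
Δh = ΔV / (Sy × A) = 2.015 × 10^7 / (0.15 × 2.75 × 10^7) = 4.884 m

Δh ≈ 4.88 m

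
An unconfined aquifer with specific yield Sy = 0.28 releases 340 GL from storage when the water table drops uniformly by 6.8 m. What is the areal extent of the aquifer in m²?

ΔV = 340 GL = 3.4 × 10^8 m³
A = ΔV / (Sy × Δh) = 3.4 × 10^8 / (0.28 × 6.8) = 1.786 × 10^8 m²

A ≈ 1.79 × 10^8 m²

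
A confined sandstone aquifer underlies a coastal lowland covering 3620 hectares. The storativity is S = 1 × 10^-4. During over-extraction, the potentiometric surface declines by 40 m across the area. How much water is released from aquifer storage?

A = 3620 hectares = 3.62 × 10^7 m²
ΔV = S × A × Δh = 1 × 10^-4 × 3.62 × 10^7 m² × 40 m = 1.448 × 10^5 m³

ΔV ≈ 1.45 × 10^5 m³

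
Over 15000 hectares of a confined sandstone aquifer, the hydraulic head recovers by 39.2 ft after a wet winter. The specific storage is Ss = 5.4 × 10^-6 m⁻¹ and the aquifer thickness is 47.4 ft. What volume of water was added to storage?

b = 47.4 ft = 14.45 m
S = Ss × b = 5.4 × 10^-6 m⁻¹ × 14.45 m = 7.802 × 10^-5
A = 15000 hectares = 1.5 × 10^8 m²
Δh = 39.2 ft = 11.95 m
ΔV = S × A × Δh = 7.802 × 10^-5 × 1.5 × 10^8 m² × 11.95 m = 1.398 × 10^5 m³

ΔV ≈ 1.4 × 10^5 m³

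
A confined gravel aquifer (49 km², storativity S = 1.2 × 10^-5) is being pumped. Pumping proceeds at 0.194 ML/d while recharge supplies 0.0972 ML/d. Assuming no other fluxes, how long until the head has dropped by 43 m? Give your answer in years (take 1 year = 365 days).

t ≈ 0.716 years

A = 49 km² = 4.9 × 10^7 m²
ΔV = S × A × Δh = 1.2 × 10^-5 × 4.9 × 10^7 × 43 = 25280 m³
Net withdrawal = 0.194 − 0.0972 = 0.0968 ML/d = 96.8 m³/d
t = ΔV / Q = 25280 m³ / 96.8 m³/d = 261.2 d
t = 261.2 d ≈ 0.7156 years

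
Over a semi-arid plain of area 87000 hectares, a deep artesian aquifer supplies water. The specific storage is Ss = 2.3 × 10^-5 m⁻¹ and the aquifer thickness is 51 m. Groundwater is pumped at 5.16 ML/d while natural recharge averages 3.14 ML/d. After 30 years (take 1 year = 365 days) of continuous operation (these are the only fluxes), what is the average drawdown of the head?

Δh ≈ 21.7 m

S = Ss × b = 2.3 × 10^-5 m⁻¹ × 51 m = 1.173 × 10^-3
A = 87000 hectares = 8.7 × 10^8 m²
Net abstraction = 5.16 − 3.14 = 2.02 ML/d
Q_net = 2.02 ML/d = 2020 m³/d
t = 30 years = 10950 d
ΔV = Q × t = 2020 m³/d × 10950 d = 2.212 × 10^7 m³
Δh = ΔV / (S × A) = 2.212 × 10^7 / (0.001173 × 8.7 × 10^8) = 21.67 m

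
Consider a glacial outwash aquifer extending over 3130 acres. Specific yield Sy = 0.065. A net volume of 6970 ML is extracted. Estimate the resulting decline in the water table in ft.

A = 3130 acres = 1.267 × 10^7 m²
ΔV = 6970 ML = 6.97 × 10^6 m³
Δh = ΔV / (Sy × A) = 6.97 × 10^6 m³ / (0.065 × 1.267 × 10^7 m²) = 8.466 m
Δh = 8.466 m = 27.77 ft

Δh ≈ 27.8 ft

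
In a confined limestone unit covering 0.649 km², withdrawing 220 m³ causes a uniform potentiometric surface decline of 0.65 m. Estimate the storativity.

A = 0.649 km² = 6.49 × 10^5 m²
S = ΔV / (A × Δh) = 220 m³ / (6.49 × 10^5 m² × 0.65 m) = 5.215 × 10^-4

S ≈ 5.2 × 10^-4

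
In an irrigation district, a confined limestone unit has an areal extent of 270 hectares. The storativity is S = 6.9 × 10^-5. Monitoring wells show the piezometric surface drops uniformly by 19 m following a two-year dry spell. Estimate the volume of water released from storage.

A = 270 hectares = 2.7 × 10^6 m²
ΔV = S × A × Δh = 6.9 × 10^-5 × 2.7 × 10^6 m² × 19 m = 3540 m³

ΔV ≈ 3540 m³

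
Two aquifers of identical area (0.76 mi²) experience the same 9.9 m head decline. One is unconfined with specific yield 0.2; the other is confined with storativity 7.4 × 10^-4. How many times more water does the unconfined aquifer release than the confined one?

ΔV_u / ΔV_c ≈ 270

A = 0.76 mi² = 1.968 × 10^6 m²
Unconfined: ΔV_u = Sy × A × Δh = 0.2 × 1.968 × 10^6 × 9.9 = 3.897 × 10^6 m³
Confined: ΔV_c = S × A × Δh = 7.4 × 10^-4 × 1.968 × 10^6 × 9.9 = 14420 m³
Ratio = ΔV_u / ΔV_c = Sy / S = 0.2 / 7.4 × 10^-4 = 270.3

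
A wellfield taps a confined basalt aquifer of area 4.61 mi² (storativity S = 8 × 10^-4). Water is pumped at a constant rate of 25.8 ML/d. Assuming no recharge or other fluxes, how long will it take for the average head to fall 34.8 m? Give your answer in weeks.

A = 4.61 mi² = 1.194 × 10^7 m²
ΔV = S × A × Δh = 8 × 10^-4 × 1.194 × 10^7 × 34.8 = 3.324 × 10^5 m³
Q = 25.8 ML/d = 25800 m³/d
t = ΔV / Q = 3.324 × 10^5 m³ / 25800 m³/d = 12.88 d
t = 12.88 d ≈ 1.841 weeks

t ≈ 1.84 weeks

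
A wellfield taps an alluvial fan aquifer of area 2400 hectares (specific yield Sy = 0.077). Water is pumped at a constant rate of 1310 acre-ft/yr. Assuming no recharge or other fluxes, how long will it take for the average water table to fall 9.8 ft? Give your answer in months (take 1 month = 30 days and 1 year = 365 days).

A = 2400 hectares = 2.4 × 10^7 m²
Δh = 9.8 ft = 2.987 m
ΔV = Sy × A × Δh = 0.077 × 2.4 × 10^7 × 2.987 = 5.52 × 10^6 m³
Q = 1310 acre-ft/yr = 4427 m³/d
t = ΔV / Q = 5.52 × 10^6 m³ / 4427 m³/d = 1247 d
t = 1247 d ≈ 41.56 months

t ≈ 41.6 months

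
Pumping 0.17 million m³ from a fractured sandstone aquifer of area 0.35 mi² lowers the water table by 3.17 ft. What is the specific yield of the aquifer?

Sy ≈ 0.19

A = 0.35 mi² = 9.065 × 10^5 m²
Δh = 3.17 ft = 0.9662 m
ΔV = 0.17 million m³ = 1.7 × 10^5 m³
Sy = ΔV / (A × Δh) = 1.7 × 10^5 m³ / (9.065 × 10^5 m² × 0.9662 m) = 0.1941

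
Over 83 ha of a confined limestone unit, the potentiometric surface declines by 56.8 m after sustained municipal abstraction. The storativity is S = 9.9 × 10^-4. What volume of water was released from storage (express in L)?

A = 83 ha = 8.3 × 10^5 m²
ΔV = S × A × Δh = 9.9 × 10^-4 × 8.3 × 10^5 m² × 56.8 m = 46670 m³
ΔV = 46670 m³ = 4.667 × 10^7 L

ΔV ≈ 4.67 × 10^7 L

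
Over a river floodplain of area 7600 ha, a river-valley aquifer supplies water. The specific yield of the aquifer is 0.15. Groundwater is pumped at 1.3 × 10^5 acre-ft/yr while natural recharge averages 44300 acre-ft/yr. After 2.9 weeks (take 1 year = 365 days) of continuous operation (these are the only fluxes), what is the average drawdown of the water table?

A = 7600 ha = 7.6 × 10^7 m²
Net abstraction = 1.3 × 10^5 − 44300 = 85700 acre-ft/yr
Q_net = 85700 acre-ft/yr = 2.896 × 10^5 m³/d
t = 2.9 weeks = 20.3 d
ΔV = Q × t = 2.896 × 10^5 m³/d × 20.3 d = 5.879 × 10^6 m³
Δh = ΔV / (Sy × A) = 5.879 × 10^6 / (0.15 × 7.6 × 10^7) = 0.5157 m

Δh ≈ 0.516 m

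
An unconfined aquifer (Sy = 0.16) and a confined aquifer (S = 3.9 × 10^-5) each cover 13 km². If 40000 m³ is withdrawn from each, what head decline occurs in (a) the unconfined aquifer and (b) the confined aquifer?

Δh_u ≈ 0.0192 m; Δh_c ≈ 78.9 m

A = 13 km² = 1.3 × 10^7 m²
Unconfined: Δh_u = ΔV/(Sy·A) = 40000/(0.16 × 1.3 × 10^7) = 0.01923 m
Confined: Δh_c = ΔV/(S·A) = 40000/(3.9 × 10^-5 × 1.3 × 10^7) = 78.9 m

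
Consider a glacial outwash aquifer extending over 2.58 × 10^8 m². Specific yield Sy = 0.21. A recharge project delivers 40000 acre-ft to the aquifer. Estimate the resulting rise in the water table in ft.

ΔV = 40000 acre-ft = 4.934 × 10^7 m³
Δh = ΔV / (Sy × A) = 4.934 × 10^7 m³ / (0.21 × 2.58 × 10^8 m²) = 0.9107 m
Δh = 0.9107 m = 2.988 ft

Δh ≈ 2.99 ft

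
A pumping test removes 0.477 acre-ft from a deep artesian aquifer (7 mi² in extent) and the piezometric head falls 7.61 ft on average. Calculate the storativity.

S ≈ 1.4 × 10^-5

A = 7 mi² = 1.813 × 10^7 m²
Δh = 7.61 ft = 2.32 m
ΔV = 0.477 acre-ft = 588.4 m³
S = ΔV / (A × Δh) = 588.4 m³ / (1.813 × 10^7 m² × 2.32 m) = 1.399 × 10^-5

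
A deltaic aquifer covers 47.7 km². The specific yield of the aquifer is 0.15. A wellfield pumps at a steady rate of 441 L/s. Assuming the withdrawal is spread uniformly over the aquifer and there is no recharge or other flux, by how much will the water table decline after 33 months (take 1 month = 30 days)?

Δh ≈ 5.27 m

A = 47.7 km² = 4.77 × 10^7 m²
Q = 441 L/s = 38100 m³/d
t = 33 months = 990 d
ΔV = Q × t = 38100 m³/d × 990 d = 3.772 × 10^7 m³
Δh = ΔV / (Sy × A) = 3.772 × 10^7 / (0.15 × 4.77 × 10^7) = 5.272 m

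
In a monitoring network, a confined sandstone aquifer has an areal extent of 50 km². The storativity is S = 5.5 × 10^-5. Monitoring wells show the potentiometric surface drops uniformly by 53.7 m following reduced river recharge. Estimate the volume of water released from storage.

A = 50 km² = 5 × 10^7 m²
ΔV = S × A × Δh = 5.5 × 10^-5 × 5 × 10^7 m² × 53.7 m = 1.477 × 10^5 m³

ΔV ≈ 1.48 × 10^5 m³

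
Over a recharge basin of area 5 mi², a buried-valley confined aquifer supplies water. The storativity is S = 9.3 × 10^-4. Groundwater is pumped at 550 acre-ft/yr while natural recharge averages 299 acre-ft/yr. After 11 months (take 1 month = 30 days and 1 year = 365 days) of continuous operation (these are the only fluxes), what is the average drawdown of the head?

A = 5 mi² = 1.295 × 10^7 m²
Net abstraction = 550 − 299 = 251 acre-ft/yr
Q_net = 251 acre-ft/yr = 848.2 m³/d
t = 11 months = 330 d
ΔV = Q × t = 848.2 m³/d × 330 d = 2.799 × 10^5 m³
Δh = ΔV / (S × A) = 2.799 × 10^5 / (9.3 × 10^-4 × 1.295 × 10^7) = 23.24 m

Δh ≈ 23.2 m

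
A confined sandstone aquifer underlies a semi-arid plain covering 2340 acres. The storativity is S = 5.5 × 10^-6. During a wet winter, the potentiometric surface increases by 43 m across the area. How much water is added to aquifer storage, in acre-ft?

A = 2340 acres = 9.47 × 10^6 m²
ΔV = S × A × Δh = 5.5 × 10^-6 × 9.47 × 10^6 m² × 43 m = 2240 m³
ΔV = 2240 m³ = 1.816 acre-ft

ΔV ≈ 1.82 acre-ft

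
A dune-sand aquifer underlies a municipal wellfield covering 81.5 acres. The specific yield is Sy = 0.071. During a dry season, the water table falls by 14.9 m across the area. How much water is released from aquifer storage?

A = 81.5 acres = 3.298 × 10^5 m²
ΔV = Sy × A × Δh = 0.071 × 3.298 × 10^5 m² × 14.9 m = 3.489 × 10^5 m³

ΔV ≈ 3.49 × 10^5 m³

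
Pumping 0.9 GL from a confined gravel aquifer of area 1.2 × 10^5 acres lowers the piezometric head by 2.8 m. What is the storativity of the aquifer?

S ≈ 6.6 × 10^-4

A = 1.2 × 10^5 acres = 4.856 × 10^8 m²
ΔV = 0.9 GL = 9 × 10^5 m³
S = ΔV / (A × Δh) = 9 × 10^5 m³ / (4.856 × 10^8 m² × 2.8 m) = 6.619 × 10^-4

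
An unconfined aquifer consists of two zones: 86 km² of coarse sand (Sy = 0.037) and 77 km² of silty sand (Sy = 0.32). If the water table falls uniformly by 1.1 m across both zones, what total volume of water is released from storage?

ΔV ≈ 3.06 × 10^7 m³

A₁ = 86 km² = 8.6 × 10^7 m²; A₂ = 77 km² = 7.7 × 10^7 m²
ΔV₁ = 0.037 × 8.6 × 10^7 × 1.1 = 3.5 × 10^6 m³
ΔV₂ = 0.32 × 7.7 × 10^7 × 1.1 = 2.71 × 10^7 m³
ΔV = ΔV₁ + ΔV₂ = 3.06 × 10^7 m³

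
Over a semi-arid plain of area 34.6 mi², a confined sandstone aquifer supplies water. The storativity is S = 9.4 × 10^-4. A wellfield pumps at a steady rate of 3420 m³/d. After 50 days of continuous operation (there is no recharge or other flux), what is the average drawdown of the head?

A = 34.6 mi² = 8.961 × 10^7 m²
ΔV = Q × t = 3420 m³/d × 50 d = 1.71 × 10^5 m³
Δh = ΔV / (S × A) = 1.71 × 10^5 / (9.4 × 10^-4 × 8.961 × 10^7) = 2.03 m

Δh ≈ 2.03 m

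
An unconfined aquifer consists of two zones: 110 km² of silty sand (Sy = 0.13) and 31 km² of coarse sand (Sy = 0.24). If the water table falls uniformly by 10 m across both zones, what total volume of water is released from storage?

ΔV ≈ 2.17 × 10^8 m³

A₁ = 110 km² = 1.1 × 10^8 m²; A₂ = 31 km² = 3.1 × 10^7 m²
ΔV₁ = 0.13 × 1.1 × 10^8 × 10 = 1.43 × 10^8 m³
ΔV₂ = 0.24 × 3.1 × 10^7 × 10 = 7.44 × 10^7 m³
ΔV = ΔV₁ + ΔV₂ = 2.174 × 10^8 m³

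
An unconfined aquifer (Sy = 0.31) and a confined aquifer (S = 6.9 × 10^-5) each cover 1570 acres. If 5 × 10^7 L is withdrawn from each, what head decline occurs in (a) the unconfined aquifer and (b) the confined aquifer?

A = 1570 acres = 6.354 × 10^6 m²
ΔV = 5 × 10^7 L = 50000 m³
Unconfined: Δh_u = ΔV/(Sy·A) = 50000/(0.31 × 6.354 × 10^6) = 0.02539 m
Confined: Δh_c = ΔV/(S·A) = 50000/(6.9 × 10^-5 × 6.354 × 10^6) = 114.1 m

Δh_u ≈ 0.0254 m; Δh_c ≈ 114 m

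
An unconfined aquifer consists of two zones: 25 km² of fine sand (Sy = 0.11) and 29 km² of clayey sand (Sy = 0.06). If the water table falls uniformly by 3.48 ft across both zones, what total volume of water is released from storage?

A₁ = 25 km² = 2.5 × 10^7 m²; A₂ = 29 km² = 2.9 × 10^7 m²
Δh = 3.48 ft = 1.061 m
ΔV₁ = 0.11 × 2.5 × 10^7 × 1.061 = 2.917 × 10^6 m³
ΔV₂ = 0.06 × 2.9 × 10^7 × 1.061 = 1.846 × 10^6 m³
ΔV = ΔV₁ + ΔV₂ = 4.763 × 10^6 m³

ΔV ≈ 4.76 × 10^6 m³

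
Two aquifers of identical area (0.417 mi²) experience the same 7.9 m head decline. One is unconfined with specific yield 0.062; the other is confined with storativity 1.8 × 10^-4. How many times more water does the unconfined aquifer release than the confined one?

ΔV_u / ΔV_c ≈ 344

A = 0.417 mi² = 1.08 × 10^6 m²
Unconfined: ΔV_u = Sy × A × Δh = 0.062 × 1.08 × 10^6 × 7.9 = 5.29 × 10^5 m³
Confined: ΔV_c = S × A × Δh = 1.8 × 10^-4 × 1.08 × 10^6 × 7.9 = 1536 m³
Ratio = ΔV_u / ΔV_c = Sy / S = 0.062 / 1.8 × 10^-4 = 344.4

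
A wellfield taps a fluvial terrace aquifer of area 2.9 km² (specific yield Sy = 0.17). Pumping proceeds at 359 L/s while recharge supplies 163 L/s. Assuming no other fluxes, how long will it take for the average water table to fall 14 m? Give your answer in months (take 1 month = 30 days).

t ≈ 13.6 months

A = 2.9 km² = 2.9 × 10^6 m²
ΔV = Sy × A × Δh = 0.17 × 2.9 × 10^6 × 14 = 6.902 × 10^6 m³
Net withdrawal = 359 − 163 = 196 L/s = 16930 m³/d
t = ΔV / Q = 6.902 × 10^6 m³ / 16930 m³/d = 407.6 d
t = 407.6 d ≈ 13.59 months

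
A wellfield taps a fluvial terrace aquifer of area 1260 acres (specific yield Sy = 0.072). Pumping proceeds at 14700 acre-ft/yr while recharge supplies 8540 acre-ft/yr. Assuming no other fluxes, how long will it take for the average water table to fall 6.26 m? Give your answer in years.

t ≈ 0.302 years

A = 1260 acres = 5.099 × 10^6 m²
ΔV = Sy × A × Δh = 0.072 × 5.099 × 10^6 × 6.26 = 2.298 × 10^6 m³
Net withdrawal = 14700 − 8540 = 6160 acre-ft/yr = 20820 m³/d
t = ΔV / Q = 2.298 × 10^6 m³ / 20820 m³/d = 110.4 d
t = 110.4 d ≈ 0.3025 years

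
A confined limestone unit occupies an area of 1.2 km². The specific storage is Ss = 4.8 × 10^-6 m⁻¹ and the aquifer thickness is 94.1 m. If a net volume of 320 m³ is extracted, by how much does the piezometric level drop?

Δh ≈ 0.59 m

S = Ss × b = 4.8 × 10^-6 m⁻¹ × 94.1 m = 4.517 × 10^-4
A = 1.2 km² = 1.2 × 10^6 m²
Δh = ΔV / (S × A) = 320 m³ / (4.517 × 10^-4 × 1.2 × 10^6 m²) = 0.5904 m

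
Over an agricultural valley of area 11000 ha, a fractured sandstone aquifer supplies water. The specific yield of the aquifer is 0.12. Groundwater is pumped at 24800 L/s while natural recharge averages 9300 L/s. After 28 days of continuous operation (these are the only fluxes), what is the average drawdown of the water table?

Δh ≈ 2.84 m

A = 11000 ha = 1.1 × 10^8 m²
Net abstraction = 24800 − 9300 = 15500 L/s
Q_net = 15500 L/s = 1.339 × 10^6 m³/d
ΔV = Q × t = 1.339 × 10^6 m³/d × 28 d = 3.75 × 10^7 m³
Δh = ΔV / (Sy × A) = 3.75 × 10^7 / (0.12 × 1.1 × 10^8) = 2.841 m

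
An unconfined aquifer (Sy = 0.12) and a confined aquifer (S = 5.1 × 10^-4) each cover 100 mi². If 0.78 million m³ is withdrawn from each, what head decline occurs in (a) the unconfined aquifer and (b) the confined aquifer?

A = 100 mi² = 2.59 × 10^8 m²
ΔV = 0.78 million m³ = 7.8 × 10^5 m³
Unconfined: Δh_u = ΔV/(Sy·A) = 7.8 × 10^5/(0.12 × 2.59 × 10^8) = 0.0251 m
Confined: Δh_c = ΔV/(S·A) = 7.8 × 10^5/(5.1 × 10^-4 × 2.59 × 10^8) = 5.905 m

Δh_u ≈ 0.0251 m; Δh_c ≈ 5.91 m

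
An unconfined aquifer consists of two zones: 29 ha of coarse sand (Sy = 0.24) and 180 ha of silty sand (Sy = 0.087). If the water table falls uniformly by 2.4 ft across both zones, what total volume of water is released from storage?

A₁ = 29 ha = 2.9 × 10^5 m²; A₂ = 180 ha = 1.8 × 10^6 m²
Δh = 2.4 ft = 0.7315 m
ΔV₁ = 0.24 × 2.9 × 10^5 × 0.7315 = 50910 m³
ΔV₂ = 0.087 × 1.8 × 10^6 × 0.7315 = 1.146 × 10^5 m³
ΔV = ΔV₁ + ΔV₂ = 1.655 × 10^5 m³

ΔV ≈ 1.65 × 10^5 m³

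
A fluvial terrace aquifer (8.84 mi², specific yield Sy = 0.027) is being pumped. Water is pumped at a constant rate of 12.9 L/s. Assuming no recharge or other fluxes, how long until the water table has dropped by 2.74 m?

t ≈ 1520 days

A = 8.84 mi² = 2.29 × 10^7 m²
ΔV = Sy × A × Δh = 0.027 × 2.29 × 10^7 × 2.74 = 1.694 × 10^6 m³
Q = 12.9 L/s = 1115 m³/d
t = ΔV / Q = 1.694 × 10^6 m³ / 1115 m³/d = 1520 d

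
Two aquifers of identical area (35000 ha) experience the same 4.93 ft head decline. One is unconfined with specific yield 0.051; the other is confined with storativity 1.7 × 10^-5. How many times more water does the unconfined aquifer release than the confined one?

ΔV_u / ΔV_c ≈ 3000

A = 35000 ha = 3.5 × 10^8 m²
Δh = 4.93 ft = 1.503 m
Unconfined: ΔV_u = Sy × A × Δh = 0.051 × 3.5 × 10^8 × 1.503 = 2.682 × 10^7 m³
Confined: ΔV_c = S × A × Δh = 1.7 × 10^-5 × 3.5 × 10^8 × 1.503 = 8941 m³
Ratio = ΔV_u / ΔV_c = Sy / S = 0.051 / 1.7 × 10^-5 = 3000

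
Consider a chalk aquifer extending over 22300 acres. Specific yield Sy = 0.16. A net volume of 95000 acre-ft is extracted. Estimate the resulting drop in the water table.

A = 22300 acres = 9.024 × 10^7 m²
ΔV = 95000 acre-ft = 1.172 × 10^8 m³
Δh = ΔV / (Sy × A) = 1.172 × 10^8 m³ / (0.16 × 9.024 × 10^7 m²) = 8.115 m

Δh ≈ 8.12 m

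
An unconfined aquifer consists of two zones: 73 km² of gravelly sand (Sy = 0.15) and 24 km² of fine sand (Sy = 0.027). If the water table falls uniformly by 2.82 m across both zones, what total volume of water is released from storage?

A₁ = 73 km² = 7.3 × 10^7 m²; A₂ = 24 km² = 2.4 × 10^7 m²
ΔV₁ = 0.15 × 7.3 × 10^7 × 2.82 = 3.088 × 10^7 m³
ΔV₂ = 0.027 × 2.4 × 10^7 × 2.82 = 1.827 × 10^6 m³
ΔV = ΔV₁ + ΔV₂ = 3.271 × 10^7 m³

ΔV ≈ 3.27 × 10^7 m³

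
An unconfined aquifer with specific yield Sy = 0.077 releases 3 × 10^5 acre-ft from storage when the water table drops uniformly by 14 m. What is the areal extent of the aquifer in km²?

A ≈ 343 km²

ΔV = 3 × 10^5 acre-ft = 3.7 × 10^8 m³
A = ΔV / (Sy × Δh) = 3.7 × 10^8 / (0.077 × 14) = 3.433 × 10^8 m²
A = 3.433 × 10^8 m² = 343.3 km²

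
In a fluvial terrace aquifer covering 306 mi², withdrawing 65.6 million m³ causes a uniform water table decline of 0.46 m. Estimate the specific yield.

A = 306 mi² = 7.925 × 10^8 m²
ΔV = 65.6 million m³ = 6.56 × 10^7 m³
Sy = ΔV / (A × Δh) = 6.56 × 10^7 m³ / (7.925 × 10^8 m² × 0.46 m) = 0.1799

Sy ≈ 0.18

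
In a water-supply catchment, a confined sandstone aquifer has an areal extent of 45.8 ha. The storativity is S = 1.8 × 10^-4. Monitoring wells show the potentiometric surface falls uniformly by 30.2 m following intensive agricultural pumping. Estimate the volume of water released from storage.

A = 45.8 ha = 4.58 × 10^5 m²
ΔV = S × A × Δh = 1.8 × 10^-4 × 4.58 × 10^5 m² × 30.2 m = 2490 m³

ΔV ≈ 2490 m³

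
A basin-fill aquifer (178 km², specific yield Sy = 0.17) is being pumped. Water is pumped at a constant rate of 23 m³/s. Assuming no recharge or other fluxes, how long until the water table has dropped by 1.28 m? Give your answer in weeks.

t ≈ 2.78 weeks

A = 178 km² = 1.78 × 10^8 m²
ΔV = Sy × A × Δh = 0.17 × 1.78 × 10^8 × 1.28 = 3.873 × 10^7 m³
Q = 23 m³/s = 1.987 × 10^6 m³/d
t = ΔV / Q = 3.873 × 10^7 m³ / 1.987 × 10^6 m³/d = 19.49 d
t = 19.49 d ≈ 2.784 weeks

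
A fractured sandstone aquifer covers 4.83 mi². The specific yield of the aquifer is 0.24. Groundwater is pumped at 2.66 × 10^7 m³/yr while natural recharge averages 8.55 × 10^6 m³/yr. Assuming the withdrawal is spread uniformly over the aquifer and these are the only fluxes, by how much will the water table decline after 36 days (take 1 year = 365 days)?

Δh ≈ 0.593 m

A = 4.83 mi² = 1.251 × 10^7 m²
Net abstraction = 2.66 × 10^7 − 8.55 × 10^6 = 1.805 × 10^7 m³/yr
Q_net = 1.805 × 10^7 m³/yr = 49450 m³/d
ΔV = Q × t = 49450 m³/d × 36 d = 1.78 × 10^6 m³
Δh = ΔV / (Sy × A) = 1.78 × 10^6 / (0.24 × 1.251 × 10^7) = 0.593 m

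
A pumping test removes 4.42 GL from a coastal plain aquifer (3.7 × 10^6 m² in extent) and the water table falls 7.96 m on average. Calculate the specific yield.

ΔV = 4.42 GL = 4.42 × 10^6 m³
Sy = ΔV / (A × Δh) = 4.42 × 10^6 m³ / (3.7 × 10^6 m² × 7.96 m) = 0.1501

Sy ≈ 0.15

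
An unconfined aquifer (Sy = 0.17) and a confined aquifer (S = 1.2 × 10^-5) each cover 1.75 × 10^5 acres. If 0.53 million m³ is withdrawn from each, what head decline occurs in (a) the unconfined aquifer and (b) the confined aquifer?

Δh_u ≈ 0.0044 m; Δh_c ≈ 62.4 m

A = 1.75 × 10^5 acres = 7.082 × 10^8 m²
ΔV = 0.53 million m³ = 5.3 × 10^5 m³
Unconfined: Δh_u = ΔV/(Sy·A) = 5.3 × 10^5/(0.17 × 7.082 × 10^8) = 0.004402 m
Confined: Δh_c = ΔV/(S·A) = 5.3 × 10^5/(1.2 × 10^-5 × 7.082 × 10^8) = 62.36 m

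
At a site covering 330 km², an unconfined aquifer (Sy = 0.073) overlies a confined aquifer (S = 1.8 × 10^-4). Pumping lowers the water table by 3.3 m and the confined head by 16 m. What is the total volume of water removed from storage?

A = 330 km² = 3.3 × 10^8 m²
Unconfined: ΔV_u = Sy × A × Δh_u = 0.073 × 3.3 × 10^8 × 3.3 = 7.95 × 10^7 m³
Confined: ΔV_c = S × A × Δh_c = 1.8 × 10^-4 × 3.3 × 10^8 × 16 = 9.504 × 10^5 m³
Total ΔV = 7.95 × 10^7 + 9.504 × 10^5 = 8.045 × 10^7 m³

ΔV ≈ 8.04 × 10^7 m³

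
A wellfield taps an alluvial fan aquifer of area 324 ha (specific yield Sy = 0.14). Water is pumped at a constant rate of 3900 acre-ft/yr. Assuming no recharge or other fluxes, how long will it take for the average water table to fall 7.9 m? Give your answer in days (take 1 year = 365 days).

A = 324 ha = 3.24 × 10^6 m²
ΔV = Sy × A × Δh = 0.14 × 3.24 × 10^6 × 7.9 = 3.583 × 10^6 m³
Q = 3900 acre-ft/yr = 13180 m³/d
t = ΔV / Q = 3.583 × 10^6 m³ / 13180 m³/d = 271.9 d

t ≈ 272 days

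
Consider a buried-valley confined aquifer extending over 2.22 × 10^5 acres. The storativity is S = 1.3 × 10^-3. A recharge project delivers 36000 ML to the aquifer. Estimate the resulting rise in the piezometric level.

A = 2.22 × 10^5 acres = 8.984 × 10^8 m²
ΔV = 36000 ML = 3.6 × 10^7 m³
Δh = ΔV / (S × A) = 3.6 × 10^7 m³ / (0.0013 × 8.984 × 10^8 m²) = 30.82 m

Δh ≈ 30.8 m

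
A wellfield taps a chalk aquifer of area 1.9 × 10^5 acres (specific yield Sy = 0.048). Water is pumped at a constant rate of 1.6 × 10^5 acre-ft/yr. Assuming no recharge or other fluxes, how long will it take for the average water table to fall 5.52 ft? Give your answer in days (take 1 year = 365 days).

A = 1.9 × 10^5 acres = 7.689 × 10^8 m²
Δh = 5.52 ft = 1.682 m
ΔV = Sy × A × Δh = 0.048 × 7.689 × 10^8 × 1.682 = 6.21 × 10^7 m³
Q = 1.6 × 10^5 acre-ft/yr = 5.407 × 10^5 m³/d
t = ΔV / Q = 6.21 × 10^7 m³ / 5.407 × 10^5 m³/d = 114.8 d

t ≈ 115 days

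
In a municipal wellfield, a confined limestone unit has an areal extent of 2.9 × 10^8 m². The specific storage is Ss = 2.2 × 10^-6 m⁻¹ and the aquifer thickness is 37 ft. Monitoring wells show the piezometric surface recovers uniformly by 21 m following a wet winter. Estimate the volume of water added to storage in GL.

ΔV ≈ 0.151 GL

b = 37 ft = 11.28 m
S = Ss × b = 2.2 × 10^-6 m⁻¹ × 11.28 m = 2.481 × 10^-5
ΔV = S × A × Δh = 2.481 × 10^-5 × 2.9 × 10^8 m² × 21 m = 1.511 × 10^5 m³
ΔV = 1.511 × 10^5 m³ = 0.1511 GL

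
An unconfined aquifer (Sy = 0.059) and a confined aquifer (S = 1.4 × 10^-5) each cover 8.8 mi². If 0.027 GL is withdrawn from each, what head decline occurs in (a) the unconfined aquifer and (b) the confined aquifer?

Δh_u ≈ 0.0201 m; Δh_c ≈ 84.6 m

A = 8.8 mi² = 2.279 × 10^7 m²
ΔV = 0.027 GL = 27000 m³
Unconfined: Δh_u = ΔV/(Sy·A) = 27000/(0.059 × 2.279 × 10^7) = 0.02008 m
Confined: Δh_c = ΔV/(S·A) = 27000/(1.4 × 10^-5 × 2.279 × 10^7) = 84.62 m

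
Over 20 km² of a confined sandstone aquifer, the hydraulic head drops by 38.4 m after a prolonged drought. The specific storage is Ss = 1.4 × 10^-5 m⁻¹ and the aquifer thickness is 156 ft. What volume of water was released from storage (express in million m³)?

ΔV ≈ 0.511 million m³

b = 156 ft = 47.55 m
S = Ss × b = 1.4 × 10^-5 m⁻¹ × 47.55 m = 6.657 × 10^-4
A = 20 km² = 2 × 10^7 m²
ΔV = S × A × Δh = 6.657 × 10^-4 × 2 × 10^7 m² × 38.4 m = 5.112 × 10^5 m³
ΔV = 5.112 × 10^5 m³ = 0.5112 million m³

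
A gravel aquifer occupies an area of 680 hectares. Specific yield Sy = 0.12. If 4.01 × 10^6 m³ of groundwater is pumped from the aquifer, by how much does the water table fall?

Δh ≈ 4.91 m

A = 680 hectares = 6.8 × 10^6 m²
Δh = ΔV / (Sy × A) = 4.01 × 10^6 m³ / (0.12 × 6.8 × 10^6 m²) = 4.914 m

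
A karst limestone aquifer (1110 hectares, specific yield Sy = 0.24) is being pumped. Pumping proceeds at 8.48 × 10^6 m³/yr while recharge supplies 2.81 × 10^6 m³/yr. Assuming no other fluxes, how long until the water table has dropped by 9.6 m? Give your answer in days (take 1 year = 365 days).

t ≈ 1650 days

A = 1110 hectares = 1.11 × 10^7 m²
ΔV = Sy × A × Δh = 0.24 × 1.11 × 10^7 × 9.6 = 2.557 × 10^7 m³
Net withdrawal = 8.48 × 10^6 − 2.81 × 10^6 = 5.67 × 10^6 m³/yr = 15530 m³/d
t = ΔV / Q = 2.557 × 10^7 m³ / 15530 m³/d = 1646 d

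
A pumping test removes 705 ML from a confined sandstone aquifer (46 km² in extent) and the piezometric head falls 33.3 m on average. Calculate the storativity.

A = 46 km² = 4.6 × 10^7 m²
ΔV = 705 ML = 7.05 × 10^5 m³
S = ΔV / (A × Δh) = 7.05 × 10^5 m³ / (4.6 × 10^7 m² × 33.3 m) = 4.602 × 10^-4

S ≈ 4.6 × 10^-4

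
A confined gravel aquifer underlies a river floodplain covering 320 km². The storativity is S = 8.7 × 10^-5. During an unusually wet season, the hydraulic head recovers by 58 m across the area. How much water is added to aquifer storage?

ΔV ≈ 1.61 × 10^6 m³

A = 320 km² = 3.2 × 10^8 m²
ΔV = S × A × Δh = 8.7 × 10^-5 × 3.2 × 10^8 m² × 58 m = 1.615 × 10^6 m³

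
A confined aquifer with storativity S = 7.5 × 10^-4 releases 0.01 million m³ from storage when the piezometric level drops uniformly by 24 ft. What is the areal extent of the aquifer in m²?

Δh = 24 ft = 7.315 m
ΔV = 0.01 million m³ = 10000 m³
A = ΔV / (S × Δh) = 10000 / (7.5 × 10^-4 × 7.315) = 1.823 × 10^6 m²

A ≈ 1.82 × 10^6 m²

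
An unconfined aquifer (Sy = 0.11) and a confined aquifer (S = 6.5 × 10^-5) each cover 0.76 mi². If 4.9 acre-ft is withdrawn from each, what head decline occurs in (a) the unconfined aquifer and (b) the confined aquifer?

A = 0.76 mi² = 1.968 × 10^6 m²
ΔV = 4.9 acre-ft = 6044 m³
Unconfined: Δh_u = ΔV/(Sy·A) = 6044/(0.11 × 1.968 × 10^6) = 0.02791 m
Confined: Δh_c = ΔV/(S·A) = 6044/(6.5 × 10^-5 × 1.968 × 10^6) = 47.24 m

Δh_u ≈ 0.0279 m; Δh_c ≈ 47.2 m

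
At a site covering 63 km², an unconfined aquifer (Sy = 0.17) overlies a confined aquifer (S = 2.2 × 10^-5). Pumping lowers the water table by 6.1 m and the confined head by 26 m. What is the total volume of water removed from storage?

ΔV ≈ 6.54 × 10^7 m³

A = 63 km² = 6.3 × 10^7 m²
Unconfined: ΔV_u = Sy × A × Δh_u = 0.17 × 6.3 × 10^7 × 6.1 = 6.533 × 10^7 m³
Confined: ΔV_c = S × A × Δh_c = 2.2 × 10^-5 × 6.3 × 10^7 × 26 = 36040 m³
Total ΔV = 6.533 × 10^7 + 36040 = 6.537 × 10^7 m³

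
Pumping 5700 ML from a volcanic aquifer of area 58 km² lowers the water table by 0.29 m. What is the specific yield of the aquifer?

A = 58 km² = 5.8 × 10^7 m²
ΔV = 5700 ML = 5.7 × 10^6 m³
Sy = ΔV / (A × Δh) = 5.7 × 10^6 m³ / (5.8 × 10^7 m² × 0.29 m) = 0.3389

Sy ≈ 0.34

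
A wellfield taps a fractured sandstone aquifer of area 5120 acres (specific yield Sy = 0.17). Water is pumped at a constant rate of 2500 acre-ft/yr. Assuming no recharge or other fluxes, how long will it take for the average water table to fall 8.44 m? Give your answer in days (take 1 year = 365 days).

t ≈ 3520 days

A = 5120 acres = 2.072 × 10^7 m²
ΔV = Sy × A × Δh = 0.17 × 2.072 × 10^7 × 8.44 = 2.973 × 10^7 m³
Q = 2500 acre-ft/yr = 8449 m³/d
t = ΔV / Q = 2.973 × 10^7 m³ / 8449 m³/d = 3519 d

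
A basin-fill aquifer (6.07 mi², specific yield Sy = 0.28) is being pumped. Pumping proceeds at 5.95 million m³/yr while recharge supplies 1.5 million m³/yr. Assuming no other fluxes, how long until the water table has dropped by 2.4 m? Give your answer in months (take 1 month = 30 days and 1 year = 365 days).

A = 6.07 mi² = 1.572 × 10^7 m²
ΔV = Sy × A × Δh = 0.28 × 1.572 × 10^7 × 2.4 = 1.056 × 10^7 m³
Net withdrawal = 5.95 − 1.5 = 4.45 million m³/yr = 12190 m³/d
t = ΔV / Q = 1.056 × 10^7 m³ / 12190 m³/d = 866.5 d
t = 866.5 d ≈ 28.88 months

t ≈ 28.9 months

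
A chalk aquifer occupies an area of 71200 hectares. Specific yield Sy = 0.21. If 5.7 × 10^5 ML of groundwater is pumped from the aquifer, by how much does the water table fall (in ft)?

Δh ≈ 12.5 ft

A = 71200 hectares = 7.12 × 10^8 m²
ΔV = 5.7 × 10^5 ML = 5.7 × 10^8 m³
Δh = ΔV / (Sy × A) = 5.7 × 10^8 m³ / (0.21 × 7.12 × 10^8 m²) = 3.812 m
Δh = 3.812 m = 12.51 ft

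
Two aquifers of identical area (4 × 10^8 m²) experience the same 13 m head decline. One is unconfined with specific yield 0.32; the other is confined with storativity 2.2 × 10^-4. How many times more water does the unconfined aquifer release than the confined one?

ΔV_u / ΔV_c ≈ 1450

Unconfined: ΔV_u = Sy × A × Δh = 0.32 × 4 × 10^8 × 13 = 1.664 × 10^9 m³
Confined: ΔV_c = S × A × Δh = 2.2 × 10^-4 × 4 × 10^8 × 13 = 1.144 × 10^6 m³
Ratio = ΔV_u / ΔV_c = Sy / S = 0.32 / 2.2 × 10^-4 = 1455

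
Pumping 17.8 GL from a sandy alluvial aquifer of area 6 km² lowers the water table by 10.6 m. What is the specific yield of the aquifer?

Sy ≈ 0.28

A = 6 km² = 6 × 10^6 m²
ΔV = 17.8 GL = 1.78 × 10^7 m³
Sy = ΔV / (A × Δh) = 1.78 × 10^7 m³ / (6 × 10^6 m² × 10.6 m) = 0.2799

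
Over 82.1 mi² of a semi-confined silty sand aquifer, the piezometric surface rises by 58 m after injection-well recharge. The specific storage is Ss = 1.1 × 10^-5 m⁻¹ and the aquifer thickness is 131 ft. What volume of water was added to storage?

b = 131 ft = 39.93 m
S = Ss × b = 1.1 × 10^-5 m⁻¹ × 39.93 m = 4.392 × 10^-4
A = 82.1 mi² = 2.126 × 10^8 m²
ΔV = S × A × Δh = 4.392 × 10^-4 × 2.126 × 10^8 m² × 58 m = 5.417 × 10^6 m³

ΔV ≈ 5.42 × 10^6 m³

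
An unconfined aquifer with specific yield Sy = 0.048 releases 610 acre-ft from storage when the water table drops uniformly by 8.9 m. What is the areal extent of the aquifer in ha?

A ≈ 176 ha

ΔV = 610 acre-ft = 7.524 × 10^5 m³
A = ΔV / (Sy × Δh) = 7.524 × 10^5 / (0.048 × 8.9) = 1.761 × 10^6 m²
A = 1.761 × 10^6 m² = 176.1 ha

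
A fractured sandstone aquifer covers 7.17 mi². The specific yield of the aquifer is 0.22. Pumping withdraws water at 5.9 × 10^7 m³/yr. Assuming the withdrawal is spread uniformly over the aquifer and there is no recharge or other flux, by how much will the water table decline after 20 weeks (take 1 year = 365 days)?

A = 7.17 mi² = 1.857 × 10^7 m²
Q = 5.9 × 10^7 m³/yr = 1.616 × 10^5 m³/d
t = 20 weeks = 140 d
ΔV = Q × t = 1.616 × 10^5 m³/d × 140 d = 2.263 × 10^7 m³
Δh = ΔV / (Sy × A) = 2.263 × 10^7 / (0.22 × 1.857 × 10^7) = 5.539 m

Δh ≈ 5.54 m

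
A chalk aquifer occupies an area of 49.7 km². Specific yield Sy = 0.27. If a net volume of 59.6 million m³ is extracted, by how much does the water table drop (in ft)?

Δh ≈ 14.6 ft

A = 49.7 km² = 4.97 × 10^7 m²
ΔV = 59.6 million m³ = 5.96 × 10^7 m³
Δh = ΔV / (Sy × A) = 5.96 × 10^7 m³ / (0.27 × 4.97 × 10^7 m²) = 4.441 m
Δh = 4.441 m = 14.57 ft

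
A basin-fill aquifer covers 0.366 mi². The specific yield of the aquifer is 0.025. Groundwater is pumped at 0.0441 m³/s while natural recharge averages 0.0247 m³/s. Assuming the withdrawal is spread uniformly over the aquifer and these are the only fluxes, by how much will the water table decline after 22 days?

Δh ≈ 1.56 m

A = 0.366 mi² = 9.479 × 10^5 m²
Net abstraction = 0.0441 − 0.0247 = 0.0194 m³/s
Q_net = 0.0194 m³/s = 1676 m³/d
ΔV = Q × t = 1676 m³/d × 22 d = 36880 m³
Δh = ΔV / (Sy × A) = 36880 / (0.025 × 9.479 × 10^5) = 1.556 m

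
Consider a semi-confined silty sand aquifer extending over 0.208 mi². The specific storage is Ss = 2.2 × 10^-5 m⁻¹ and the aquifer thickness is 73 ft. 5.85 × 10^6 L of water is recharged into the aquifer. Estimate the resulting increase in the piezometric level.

Δh ≈ 22.2 m

b = 73 ft = 22.25 m
S = Ss × b = 2.2 × 10^-5 m⁻¹ × 22.25 m = 4.895 × 10^-4
A = 0.208 mi² = 5.387 × 10^5 m²
ΔV = 5.85 × 10^6 L = 5850 m³
Δh = ΔV / (S × A) = 5850 m³ / (4.895 × 10^-4 × 5.387 × 10^5 m²) = 22.18 m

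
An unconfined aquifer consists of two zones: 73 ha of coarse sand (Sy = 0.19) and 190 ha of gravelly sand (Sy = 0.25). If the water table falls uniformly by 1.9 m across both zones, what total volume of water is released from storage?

A₁ = 73 ha = 7.3 × 10^5 m²; A₂ = 190 ha = 1.9 × 10^6 m²
ΔV₁ = 0.19 × 7.3 × 10^5 × 1.9 = 2.635 × 10^5 m³
ΔV₂ = 0.25 × 1.9 × 10^6 × 1.9 = 9.025 × 10^5 m³
ΔV = ΔV₁ + ΔV₂ = 1.166 × 10^6 m³

ΔV ≈ 1.17 × 10^6 m³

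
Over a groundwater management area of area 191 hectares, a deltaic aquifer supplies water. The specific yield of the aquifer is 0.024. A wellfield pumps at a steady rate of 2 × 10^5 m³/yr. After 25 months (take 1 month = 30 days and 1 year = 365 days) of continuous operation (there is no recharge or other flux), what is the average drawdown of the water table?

A = 191 hectares = 1.91 × 10^6 m²
Q = 2 × 10^5 m³/yr = 547.9 m³/d
t = 25 months = 750 d
ΔV = Q × t = 547.9 m³/d × 750 d = 4.11 × 10^5 m³
Δh = ΔV / (Sy × A) = 4.11 × 10^5 / (0.024 × 1.91 × 10^6) = 8.965 m

Δh ≈ 8.97 m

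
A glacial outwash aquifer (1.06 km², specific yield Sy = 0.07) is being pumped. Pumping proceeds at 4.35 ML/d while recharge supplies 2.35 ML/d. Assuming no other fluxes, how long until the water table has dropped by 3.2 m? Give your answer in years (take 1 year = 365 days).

t ≈ 0.325 years

A = 1.06 km² = 1.06 × 10^6 m²
ΔV = Sy × A × Δh = 0.07 × 1.06 × 10^6 × 3.2 = 2.374 × 10^5 m³
Net withdrawal = 4.35 − 2.35 = 2 ML/d = 2000 m³/d
t = ΔV / Q = 2.374 × 10^5 m³ / 2000 m³/d = 118.7 d
t = 118.7 d ≈ 0.3253 years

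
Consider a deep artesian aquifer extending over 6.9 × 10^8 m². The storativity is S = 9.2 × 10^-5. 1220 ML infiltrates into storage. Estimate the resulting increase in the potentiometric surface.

Δh ≈ 19.2 m

ΔV = 1220 ML = 1.22 × 10^6 m³
Δh = ΔV / (S × A) = 1.22 × 10^6 m³ / (9.2 × 10^-5 × 6.9 × 10^8 m²) = 19.22 m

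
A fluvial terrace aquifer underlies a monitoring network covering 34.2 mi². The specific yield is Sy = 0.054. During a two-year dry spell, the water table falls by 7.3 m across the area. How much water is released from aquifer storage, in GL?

ΔV ≈ 34.9 GL

A = 34.2 mi² = 8.858 × 10^7 m²
ΔV = Sy × A × Δh = 0.054 × 8.858 × 10^7 m² × 7.3 m = 3.492 × 10^7 m³
ΔV = 3.492 × 10^7 m³ = 34.92 GL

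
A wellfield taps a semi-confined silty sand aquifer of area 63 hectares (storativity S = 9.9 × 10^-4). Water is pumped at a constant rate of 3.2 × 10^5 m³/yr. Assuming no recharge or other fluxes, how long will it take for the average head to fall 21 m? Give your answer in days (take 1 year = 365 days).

t ≈ 14.9 days

A = 63 hectares = 6.3 × 10^5 m²
ΔV = S × A × Δh = 9.9 × 10^-4 × 6.3 × 10^5 × 21 = 13100 m³
Q = 3.2 × 10^5 m³/yr = 876.7 m³/d
t = ΔV / Q = 13100 m³ / 876.7 m³/d = 14.94 d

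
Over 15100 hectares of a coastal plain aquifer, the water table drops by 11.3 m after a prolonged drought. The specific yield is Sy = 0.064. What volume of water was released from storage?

A = 15100 hectares = 1.51 × 10^8 m²
ΔV = Sy × A × Δh = 0.064 × 1.51 × 10^8 m² × 11.3 m = 1.092 × 10^8 m³

ΔV ≈ 1.09 × 10^8 m³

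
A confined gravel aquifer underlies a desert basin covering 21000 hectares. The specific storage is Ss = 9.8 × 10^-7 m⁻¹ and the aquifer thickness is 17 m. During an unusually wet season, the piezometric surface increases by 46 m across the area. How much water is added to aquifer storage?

S = Ss × b = 9.8 × 10^-7 m⁻¹ × 17 m = 1.666 × 10^-5
A = 21000 hectares = 2.1 × 10^8 m²
ΔV = S × A × Δh = 1.666 × 10^-5 × 2.1 × 10^8 m² × 46 m = 1.609 × 10^5 m³

ΔV ≈ 1.61 × 10^5 m³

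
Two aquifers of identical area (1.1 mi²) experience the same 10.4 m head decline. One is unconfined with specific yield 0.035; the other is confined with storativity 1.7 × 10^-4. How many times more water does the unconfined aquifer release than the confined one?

ΔV_u / ΔV_c ≈ 206

A = 1.1 mi² = 2.849 × 10^6 m²
Unconfined: ΔV_u = Sy × A × Δh = 0.035 × 2.849 × 10^6 × 10.4 = 1.037 × 10^6 m³
Confined: ΔV_c = S × A × Δh = 1.7 × 10^-4 × 2.849 × 10^6 × 10.4 = 5037 m³
Ratio = ΔV_u / ΔV_c = Sy / S = 0.035 / 1.7 × 10^-4 = 205.9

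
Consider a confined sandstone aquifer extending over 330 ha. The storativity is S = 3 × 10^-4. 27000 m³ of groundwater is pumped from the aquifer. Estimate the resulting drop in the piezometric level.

Δh ≈ 27.3 m

A = 330 ha = 3.3 × 10^6 m²
Δh = ΔV / (S × A) = 27000 m³ / (3 × 10^-4 × 3.3 × 10^6 m²) = 27.27 m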